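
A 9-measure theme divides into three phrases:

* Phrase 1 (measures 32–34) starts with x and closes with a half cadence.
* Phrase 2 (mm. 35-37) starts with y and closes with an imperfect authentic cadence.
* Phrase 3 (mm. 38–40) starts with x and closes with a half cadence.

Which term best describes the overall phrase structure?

phrase group

The final phrase closes with a half cadence, which is not stronger than the preceding imperfect authentic cadence; the 3 phrases lack an overall antecedent–consequent design and so form a phrase group.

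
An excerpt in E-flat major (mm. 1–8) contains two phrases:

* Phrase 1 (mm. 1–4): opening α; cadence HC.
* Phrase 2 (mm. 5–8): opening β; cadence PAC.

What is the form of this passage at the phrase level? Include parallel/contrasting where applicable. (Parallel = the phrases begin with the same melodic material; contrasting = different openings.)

contrasting period

Phrase 1 ends with a half cadence (weaker) and phrase 2 with a perfect authentic cadence (stronger): antecedent + consequent = a period.
The two phrases open with different material (α / β), so the period is contrasting.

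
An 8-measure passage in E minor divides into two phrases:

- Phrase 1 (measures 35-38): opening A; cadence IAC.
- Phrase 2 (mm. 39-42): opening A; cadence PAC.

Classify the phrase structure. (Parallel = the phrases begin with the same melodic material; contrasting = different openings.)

Phrase 1 ends with an imperfect authentic cadence (weaker) and phrase 2 with a perfect authentic cadence (stronger): antecedent + consequent = a period.
The two phrases open with the same material (A / A), so the period is parallel.

parallel period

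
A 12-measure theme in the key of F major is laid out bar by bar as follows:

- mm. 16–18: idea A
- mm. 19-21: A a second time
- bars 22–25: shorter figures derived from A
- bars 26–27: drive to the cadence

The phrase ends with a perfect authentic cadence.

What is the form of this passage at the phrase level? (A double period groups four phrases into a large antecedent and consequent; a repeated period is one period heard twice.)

sentence

Basic idea (measures 16–18) + its repetition (measures 19–21) form the presentation; fragmentation and cadence (mm. 22-27) form the continuation — the 12-bar whole is a sentence.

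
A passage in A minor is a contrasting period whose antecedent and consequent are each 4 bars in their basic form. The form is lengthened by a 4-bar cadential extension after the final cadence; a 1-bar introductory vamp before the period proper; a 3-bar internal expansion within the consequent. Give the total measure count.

16 measures

Basic contrasting period: 4 + 4 = 8 bars.
8 (basic form) + 4 (cadential extension) + 1 (introduction) + 3 (internal expansion) = 16.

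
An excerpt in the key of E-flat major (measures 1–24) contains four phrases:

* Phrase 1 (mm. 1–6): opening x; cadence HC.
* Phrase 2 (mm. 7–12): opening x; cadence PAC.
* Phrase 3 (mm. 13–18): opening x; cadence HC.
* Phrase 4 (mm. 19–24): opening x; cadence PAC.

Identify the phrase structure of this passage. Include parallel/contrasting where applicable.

The cadence pattern HC–PAC–HC–PAC is weak–strong twice, and phrases 3–4 restate phrases 1–2: a period heard twice, not a double period (which would end weakly at phrase 2).

repeated period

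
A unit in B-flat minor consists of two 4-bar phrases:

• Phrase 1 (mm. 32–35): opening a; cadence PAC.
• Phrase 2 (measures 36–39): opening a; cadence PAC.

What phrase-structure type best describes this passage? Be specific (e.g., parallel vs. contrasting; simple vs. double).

Both phrases have the same opening (a) and the same cadence (perfect authentic cadence): the second is a restatement, not a consequent, so this is a repeated phrase rather than a period.

repeated phrase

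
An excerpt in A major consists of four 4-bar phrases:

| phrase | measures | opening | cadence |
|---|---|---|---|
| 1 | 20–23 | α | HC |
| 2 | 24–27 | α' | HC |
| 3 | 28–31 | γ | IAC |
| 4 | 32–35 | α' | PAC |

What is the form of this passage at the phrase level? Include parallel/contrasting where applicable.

contrasting double period

Four phrases in two halves: the first half (mm. 20–27) ends with a half cadence, the second (mm. 28–35) with a perfect authentic cadence — a large antecedent–consequent pair, i.e. a double period.
Phrase 3 begins with different material from phrase 1, making it contrasting.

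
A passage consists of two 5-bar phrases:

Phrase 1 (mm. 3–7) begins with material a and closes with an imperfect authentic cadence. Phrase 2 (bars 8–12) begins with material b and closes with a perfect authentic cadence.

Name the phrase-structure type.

Phrase 1 ends with an imperfect authentic cadence (weaker) and phrase 2 with a perfect authentic cadence (stronger): antecedent + consequent = a period.
The two phrases open with different material (a / b), so the period is contrasting.

contrasting period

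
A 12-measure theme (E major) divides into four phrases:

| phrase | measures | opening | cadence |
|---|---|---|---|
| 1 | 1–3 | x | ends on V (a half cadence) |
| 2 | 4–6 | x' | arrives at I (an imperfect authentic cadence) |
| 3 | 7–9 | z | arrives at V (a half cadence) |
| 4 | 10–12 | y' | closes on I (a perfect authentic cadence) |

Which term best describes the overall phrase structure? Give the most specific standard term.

contrasting double period

Four phrases in two halves: the first half (mm. 1–6) ends with an imperfect authentic cadence, the second (mm. 7–12) with a perfect authentic cadence — a large antecedent–consequent pair, i.e. a double period.
Phrase 3 begins with different material from phrase 1, making it contrasting.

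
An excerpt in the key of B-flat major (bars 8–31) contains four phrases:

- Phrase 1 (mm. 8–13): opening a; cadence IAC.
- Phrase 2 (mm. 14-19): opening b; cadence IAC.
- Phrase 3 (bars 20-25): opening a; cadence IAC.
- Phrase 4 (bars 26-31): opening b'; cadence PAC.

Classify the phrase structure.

parallel double period

Four phrases in two halves: the first half (measures 8–19) ends with an imperfect authentic cadence, the second (measures 20–31) with a perfect authentic cadence — a large antecedent–consequent pair, i.e. a double period.
Phrase 3 begins with the same material as phrase 1, making it parallel.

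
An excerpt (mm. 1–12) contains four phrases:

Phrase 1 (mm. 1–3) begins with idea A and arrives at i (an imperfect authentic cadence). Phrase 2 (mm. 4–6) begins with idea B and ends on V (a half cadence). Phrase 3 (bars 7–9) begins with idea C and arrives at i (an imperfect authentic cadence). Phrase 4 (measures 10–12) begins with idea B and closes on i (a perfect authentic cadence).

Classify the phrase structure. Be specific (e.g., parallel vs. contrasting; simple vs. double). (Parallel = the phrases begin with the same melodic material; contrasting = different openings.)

contrasting double period

Four phrases in two halves: the first half (measures 1–6) ends with a half cadence, the second (mm. 7-12) with a perfect authentic cadence — a large antecedent–consequent pair, i.e. a double period.
Phrase 3 begins with different material from phrase 1, making it contrasting.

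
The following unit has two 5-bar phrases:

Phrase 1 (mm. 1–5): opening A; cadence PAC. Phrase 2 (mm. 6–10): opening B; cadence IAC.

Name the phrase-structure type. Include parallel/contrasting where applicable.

phrase group

The second phrase closes with an imperfect authentic cadence, which is not stronger than the first phrase's perfect authentic cadence; without a weak→strong cadential pair there is no antecedent–consequent relationship, so this is a phrase group rather than a period.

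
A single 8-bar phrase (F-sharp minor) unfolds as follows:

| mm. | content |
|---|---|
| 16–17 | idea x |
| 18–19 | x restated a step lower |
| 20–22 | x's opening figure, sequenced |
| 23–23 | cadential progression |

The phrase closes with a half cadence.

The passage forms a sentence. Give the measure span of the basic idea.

The presentation of a sentence is the basic idea (bars 16–17) plus its repetition (measures 18–19); the basic idea is therefore bars 16-17.

measures 16–17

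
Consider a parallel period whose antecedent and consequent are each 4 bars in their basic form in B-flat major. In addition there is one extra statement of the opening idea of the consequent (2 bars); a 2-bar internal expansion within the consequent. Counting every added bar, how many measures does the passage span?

12 measures

Basic parallel period: 4 + 4 = 8 bars.
8 (basic form) + 2 (extra statement) + 2 (internal expansion) = 12.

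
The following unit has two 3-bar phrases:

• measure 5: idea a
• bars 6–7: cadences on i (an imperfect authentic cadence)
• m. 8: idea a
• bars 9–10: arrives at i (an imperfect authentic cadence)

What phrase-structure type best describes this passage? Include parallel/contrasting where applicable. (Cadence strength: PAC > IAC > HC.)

Both phrases have the same opening (a) and the same cadence (imperfect authentic cadence): the second is a restatement, not a consequent, so this is a repeated phrase rather than a period.

repeated phrase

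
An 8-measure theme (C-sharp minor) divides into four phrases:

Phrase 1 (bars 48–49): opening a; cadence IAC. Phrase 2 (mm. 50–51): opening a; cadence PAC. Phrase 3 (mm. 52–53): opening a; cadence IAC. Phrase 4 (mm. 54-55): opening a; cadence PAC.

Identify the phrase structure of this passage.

repeated period

The cadence pattern IAC–PAC–IAC–PAC is weak–strong twice, and phrases 3–4 restate phrases 1–2: a period heard twice, not a double period (which would end weakly at phrase 2).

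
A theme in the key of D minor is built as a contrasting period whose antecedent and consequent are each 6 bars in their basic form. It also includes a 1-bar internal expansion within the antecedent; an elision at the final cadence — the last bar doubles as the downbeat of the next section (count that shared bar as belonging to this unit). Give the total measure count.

13 measures

Basic contrasting period: 6 + 6 = 12 bars.
12 (basic form) + 1 (internal expansion) = 13.
The elision shares a bar with the next section but does not change this unit's count.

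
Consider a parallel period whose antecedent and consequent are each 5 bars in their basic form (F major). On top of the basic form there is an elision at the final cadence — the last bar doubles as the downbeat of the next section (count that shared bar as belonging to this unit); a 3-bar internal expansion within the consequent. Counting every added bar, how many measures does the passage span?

Basic parallel period: 5 + 5 = 10 bars.
10 (basic form) + 3 (internal expansion) = 13.
The elision shares a bar with the next section but does not change this unit's count.

13 measures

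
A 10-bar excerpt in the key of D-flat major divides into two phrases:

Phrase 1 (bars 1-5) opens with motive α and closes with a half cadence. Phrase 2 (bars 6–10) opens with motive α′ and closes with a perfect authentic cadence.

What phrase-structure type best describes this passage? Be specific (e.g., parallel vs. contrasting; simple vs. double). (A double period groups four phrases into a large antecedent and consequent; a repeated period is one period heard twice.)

parallel period

Phrase 1 ends with a half cadence (weaker) and phrase 2 with a perfect authentic cadence (stronger): antecedent + consequent = a period.
The two phrases open with the same material (α / α′), so the period is parallel.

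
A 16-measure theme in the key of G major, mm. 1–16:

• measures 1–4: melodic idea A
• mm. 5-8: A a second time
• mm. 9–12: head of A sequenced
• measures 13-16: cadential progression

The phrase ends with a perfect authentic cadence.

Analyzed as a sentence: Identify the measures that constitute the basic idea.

measures 1–4

The presentation of a sentence is the basic idea (mm. 1–4) plus its repetition (bars 5–8); the basic idea is therefore mm. 1–4.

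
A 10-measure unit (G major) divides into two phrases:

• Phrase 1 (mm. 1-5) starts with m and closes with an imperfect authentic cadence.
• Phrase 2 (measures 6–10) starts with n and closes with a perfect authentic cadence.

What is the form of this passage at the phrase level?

contrasting period

Phrase 1 ends with an imperfect authentic cadence (weaker) and phrase 2 with a perfect authentic cadence (stronger): antecedent + consequent = a period.
The two phrases open with different material (m / n), so the period is contrasting.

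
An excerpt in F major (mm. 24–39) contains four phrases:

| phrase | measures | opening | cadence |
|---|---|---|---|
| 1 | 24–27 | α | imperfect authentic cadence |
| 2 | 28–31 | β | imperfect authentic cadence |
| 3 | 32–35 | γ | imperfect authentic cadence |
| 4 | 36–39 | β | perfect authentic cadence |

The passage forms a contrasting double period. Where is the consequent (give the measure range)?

measures 32–39

In a double period the four phrases pair into a large antecedent (phrases 1–2, ending imperfect authentic cadence) and a large consequent (phrases 3–4, ending perfect authentic cadence). The consequent spans mm. 32-39.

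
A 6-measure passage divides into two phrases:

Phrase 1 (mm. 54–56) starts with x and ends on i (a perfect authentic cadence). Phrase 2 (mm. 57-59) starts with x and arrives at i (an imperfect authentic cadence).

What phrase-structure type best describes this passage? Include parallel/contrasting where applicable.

phrase group

The second phrase closes with an imperfect authentic cadence, which is not stronger than the first phrase's perfect authentic cadence; without a weak→strong cadential pair there is no antecedent–consequent relationship, so this is a phrase group rather than a period.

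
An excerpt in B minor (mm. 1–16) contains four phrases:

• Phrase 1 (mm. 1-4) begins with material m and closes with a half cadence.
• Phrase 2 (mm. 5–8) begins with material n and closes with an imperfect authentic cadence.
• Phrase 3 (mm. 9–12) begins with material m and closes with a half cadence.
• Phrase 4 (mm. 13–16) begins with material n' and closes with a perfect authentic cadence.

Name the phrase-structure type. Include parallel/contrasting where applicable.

Four phrases in two halves: the first half (measures 1-8) ends with an imperfect authentic cadence, the second (bars 9–16) with a perfect authentic cadence — a large antecedent–consequent pair, i.e. a double period.
Phrase 3 begins with the same material as phrase 1, making it parallel.

parallel double period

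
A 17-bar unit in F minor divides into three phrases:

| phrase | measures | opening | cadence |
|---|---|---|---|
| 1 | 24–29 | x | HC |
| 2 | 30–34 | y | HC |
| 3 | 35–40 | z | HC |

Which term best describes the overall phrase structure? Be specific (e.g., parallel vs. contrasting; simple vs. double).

phrase group

The final phrase closes with a half cadence, which is not stronger than the preceding half cadence; the 3 phrases lack an overall antecedent–consequent design and so form a phrase group.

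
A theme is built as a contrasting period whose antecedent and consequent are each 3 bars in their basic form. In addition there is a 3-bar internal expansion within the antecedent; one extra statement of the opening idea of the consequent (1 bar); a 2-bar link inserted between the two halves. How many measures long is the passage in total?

12 measures

Basic contrasting period: 3 + 3 = 6 bars.
6 (basic form) + 3 (internal expansion) + 1 (extra statement) + 2 (link) = 12.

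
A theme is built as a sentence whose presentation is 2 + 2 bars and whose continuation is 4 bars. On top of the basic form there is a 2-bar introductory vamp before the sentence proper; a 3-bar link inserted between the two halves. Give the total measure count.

Basic sentence: 2 + 2 + 4 = 8 bars.
8 (basic form) + 2 (introduction) + 3 (link) = 13.

13 measures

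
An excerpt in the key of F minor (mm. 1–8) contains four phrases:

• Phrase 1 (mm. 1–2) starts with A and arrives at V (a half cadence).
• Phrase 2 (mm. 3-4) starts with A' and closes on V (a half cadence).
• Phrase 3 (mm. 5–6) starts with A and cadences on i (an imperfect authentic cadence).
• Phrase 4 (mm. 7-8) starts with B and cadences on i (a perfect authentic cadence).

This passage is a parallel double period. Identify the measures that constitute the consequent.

measures 5–8

In a double period the four phrases pair into a large antecedent (phrases 1–2, ending half cadence) and a large consequent (phrases 3–4, ending perfect authentic cadence). The consequent spans mm. 5–8.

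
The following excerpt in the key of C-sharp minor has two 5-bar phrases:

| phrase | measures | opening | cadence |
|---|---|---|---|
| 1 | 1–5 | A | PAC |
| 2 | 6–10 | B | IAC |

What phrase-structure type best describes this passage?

phrase group

The second phrase closes with an imperfect authentic cadence, which is not stronger than the first phrase's perfect authentic cadence; without a weak→strong cadential pair there is no antecedent–consequent relationship, so this is a phrase group rather than a period.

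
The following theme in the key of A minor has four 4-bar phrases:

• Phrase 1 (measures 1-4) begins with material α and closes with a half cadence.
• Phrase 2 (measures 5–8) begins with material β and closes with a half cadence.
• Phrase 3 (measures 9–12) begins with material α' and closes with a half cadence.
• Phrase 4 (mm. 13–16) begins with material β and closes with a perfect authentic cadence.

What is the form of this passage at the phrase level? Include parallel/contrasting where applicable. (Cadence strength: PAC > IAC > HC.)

parallel double period

Four phrases in two halves: the first half (mm. 1–8) ends with a half cadence, the second (measures 9–16) with a perfect authentic cadence — a large antecedent–consequent pair, i.e. a double period.
Phrase 3 begins with the same material as phrase 1, making it parallel.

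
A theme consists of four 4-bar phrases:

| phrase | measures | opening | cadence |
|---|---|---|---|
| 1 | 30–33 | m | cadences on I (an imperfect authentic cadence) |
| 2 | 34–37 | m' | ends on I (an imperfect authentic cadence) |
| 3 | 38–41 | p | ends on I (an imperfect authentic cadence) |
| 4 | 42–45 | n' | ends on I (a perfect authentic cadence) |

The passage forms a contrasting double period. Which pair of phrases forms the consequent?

phrases 3 and 4

In a double period the first pair of phrases (ending imperfect authentic cadence) is the large antecedent and the second pair (ending perfect authentic cadence) is the large consequent; the consequent is phrases 3 and 4.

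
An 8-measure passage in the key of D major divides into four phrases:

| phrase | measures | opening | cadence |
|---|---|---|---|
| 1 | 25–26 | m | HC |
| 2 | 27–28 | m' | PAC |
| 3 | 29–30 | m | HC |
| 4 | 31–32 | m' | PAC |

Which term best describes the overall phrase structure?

repeated period

The cadence pattern HC–PAC–HC–PAC is weak–strong twice, and phrases 3–4 restate phrases 1–2: a period heard twice, not a double period (which would end weakly at phrase 2).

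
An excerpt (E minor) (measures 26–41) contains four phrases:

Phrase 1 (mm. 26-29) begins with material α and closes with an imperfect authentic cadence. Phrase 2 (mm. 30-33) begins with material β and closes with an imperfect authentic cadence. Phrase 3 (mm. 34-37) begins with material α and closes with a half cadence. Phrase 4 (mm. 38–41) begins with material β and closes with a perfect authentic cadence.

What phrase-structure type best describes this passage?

parallel double period

Four phrases in two halves: the first half (mm. 26–33) ends with an imperfect authentic cadence, the second (measures 34-41) with a perfect authentic cadence — a large antecedent–consequent pair, i.e. a double period.
Phrase 3 begins with the same material as phrase 1, making it parallel.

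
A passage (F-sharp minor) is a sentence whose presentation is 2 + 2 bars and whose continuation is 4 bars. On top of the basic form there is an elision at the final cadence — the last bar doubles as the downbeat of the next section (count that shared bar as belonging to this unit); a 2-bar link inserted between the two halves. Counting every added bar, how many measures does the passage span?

Basic sentence: 2 + 2 + 4 = 8 bars.
8 (basic form) + 2 (link) = 10.
The elision shares a bar with the next section but does not change this unit's count.

10 measures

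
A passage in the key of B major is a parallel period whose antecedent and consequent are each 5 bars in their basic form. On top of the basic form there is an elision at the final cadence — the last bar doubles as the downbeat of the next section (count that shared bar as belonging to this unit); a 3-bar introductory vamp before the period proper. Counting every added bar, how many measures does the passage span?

13 measures

Basic parallel period: 5 + 5 = 10 bars.
10 (basic form) + 3 (introduction) = 13.
The elision shares a bar with the next section but does not change this unit's count.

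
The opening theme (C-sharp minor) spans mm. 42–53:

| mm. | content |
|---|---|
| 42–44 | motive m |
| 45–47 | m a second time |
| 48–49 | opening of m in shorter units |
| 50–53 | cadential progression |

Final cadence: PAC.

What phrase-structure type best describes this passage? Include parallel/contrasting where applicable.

sentence

Basic idea (mm. 42–44) + its repetition (mm. 45–47) form the presentation; fragmentation and cadence (bars 48-53) form the continuation — the 12-bar whole is a sentence.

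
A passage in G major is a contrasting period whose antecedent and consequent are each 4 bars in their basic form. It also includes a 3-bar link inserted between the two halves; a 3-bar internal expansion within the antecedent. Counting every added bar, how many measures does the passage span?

Basic contrasting period: 4 + 4 = 8 bars.
8 (basic form) + 3 (link) + 3 (internal expansion) = 14.

14 measures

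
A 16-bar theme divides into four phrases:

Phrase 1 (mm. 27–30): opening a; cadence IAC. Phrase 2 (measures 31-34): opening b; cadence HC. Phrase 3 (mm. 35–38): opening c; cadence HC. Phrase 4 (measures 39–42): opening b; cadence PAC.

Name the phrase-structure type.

Four phrases in two halves: the first half (mm. 27–34) ends with a half cadence, the second (measures 35-42) with a perfect authentic cadence — a large antecedent–consequent pair, i.e. a double period.
Phrase 3 begins with different material from phrase 1, making it contrasting.

contrasting double period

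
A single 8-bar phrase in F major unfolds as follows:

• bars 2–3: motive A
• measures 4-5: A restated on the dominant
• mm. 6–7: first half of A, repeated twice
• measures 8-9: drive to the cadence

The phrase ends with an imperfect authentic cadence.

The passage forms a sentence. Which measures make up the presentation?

The presentation of a sentence is the basic idea (measures 2–3) plus its repetition (bars 4-5); the presentation is therefore mm. 2–5.

measures 2–5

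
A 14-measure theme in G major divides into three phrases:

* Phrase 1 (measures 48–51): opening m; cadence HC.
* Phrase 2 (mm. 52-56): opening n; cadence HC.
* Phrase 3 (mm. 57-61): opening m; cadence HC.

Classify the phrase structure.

phrase group

The final phrase closes with a half cadence, which is not stronger than the preceding half cadence; the 3 phrases lack an overall antecedent–consequent design and so form a phrase group.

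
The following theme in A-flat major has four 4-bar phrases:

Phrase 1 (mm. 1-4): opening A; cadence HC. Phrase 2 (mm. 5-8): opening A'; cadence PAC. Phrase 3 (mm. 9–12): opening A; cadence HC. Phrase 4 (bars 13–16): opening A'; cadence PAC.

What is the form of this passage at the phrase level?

The cadence pattern HC–PAC–HC–PAC is weak–strong twice, and phrases 3–4 restate phrases 1–2: a period heard twice, not a double period (which would end weakly at phrase 2).

repeated period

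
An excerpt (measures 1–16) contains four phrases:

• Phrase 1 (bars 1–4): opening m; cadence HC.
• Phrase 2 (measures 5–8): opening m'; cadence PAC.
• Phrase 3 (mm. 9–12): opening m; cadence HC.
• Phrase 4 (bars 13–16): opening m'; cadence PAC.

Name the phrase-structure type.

The cadence pattern HC–PAC–HC–PAC is weak–strong twice, and phrases 3–4 restate phrases 1–2: a period heard twice, not a double period (which would end weakly at phrase 2).

repeated period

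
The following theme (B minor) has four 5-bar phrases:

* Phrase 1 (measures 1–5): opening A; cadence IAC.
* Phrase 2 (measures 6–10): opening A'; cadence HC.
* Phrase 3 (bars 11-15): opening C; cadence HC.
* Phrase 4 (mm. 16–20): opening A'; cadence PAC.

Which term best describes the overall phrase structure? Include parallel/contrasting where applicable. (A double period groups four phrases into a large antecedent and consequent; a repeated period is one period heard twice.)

contrasting double period

Four phrases in two halves: the first half (measures 1-10) ends with a half cadence, the second (measures 11-20) with a perfect authentic cadence — a large antecedent–consequent pair, i.e. a double period.
Phrase 3 begins with different material from phrase 1, making it contrasting.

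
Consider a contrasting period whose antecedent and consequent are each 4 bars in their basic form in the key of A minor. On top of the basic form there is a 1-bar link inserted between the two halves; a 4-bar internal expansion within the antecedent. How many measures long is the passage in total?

Basic contrasting period: 4 + 4 = 8 bars.
8 (basic form) + 1 (link) + 4 (internal expansion) = 13.

13 measures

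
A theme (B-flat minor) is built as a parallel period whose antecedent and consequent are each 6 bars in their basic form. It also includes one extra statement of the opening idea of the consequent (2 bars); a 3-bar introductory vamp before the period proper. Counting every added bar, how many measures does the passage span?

17 measures

Basic parallel period: 6 + 6 = 12 bars.
12 (basic form) + 2 (extra statement) + 3 (introduction) = 17.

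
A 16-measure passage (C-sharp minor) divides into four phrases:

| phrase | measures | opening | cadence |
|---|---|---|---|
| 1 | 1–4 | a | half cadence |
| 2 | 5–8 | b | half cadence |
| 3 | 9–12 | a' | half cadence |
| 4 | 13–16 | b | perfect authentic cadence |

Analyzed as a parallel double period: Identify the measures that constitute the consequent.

In a double period the four phrases pair into a large antecedent (phrases 1–2, ending half cadence) and a large consequent (phrases 3–4, ending perfect authentic cadence). The consequent spans measures 9–16.

measures 9–16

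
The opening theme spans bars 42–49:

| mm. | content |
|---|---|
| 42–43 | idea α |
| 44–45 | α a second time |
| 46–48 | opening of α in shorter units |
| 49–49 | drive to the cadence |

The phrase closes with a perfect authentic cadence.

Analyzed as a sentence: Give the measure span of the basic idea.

measures 42–43

The presentation of a sentence is the basic idea (measures 42-43) plus its repetition (bars 44–45); the basic idea is therefore mm. 42-43.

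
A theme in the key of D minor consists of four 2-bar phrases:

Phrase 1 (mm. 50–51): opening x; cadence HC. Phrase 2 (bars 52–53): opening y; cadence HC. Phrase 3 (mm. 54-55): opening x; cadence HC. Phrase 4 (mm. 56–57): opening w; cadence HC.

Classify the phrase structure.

phrase group

Phrase 4 ends with a half cadence, no stronger than phrase 2's half cadence, so the four phrases do not form a double period; nor do phrases 3–4 duplicate 1–2, so it is not a repeated period. With no phrase reaching a conclusive cadence, the passage is a phrase group.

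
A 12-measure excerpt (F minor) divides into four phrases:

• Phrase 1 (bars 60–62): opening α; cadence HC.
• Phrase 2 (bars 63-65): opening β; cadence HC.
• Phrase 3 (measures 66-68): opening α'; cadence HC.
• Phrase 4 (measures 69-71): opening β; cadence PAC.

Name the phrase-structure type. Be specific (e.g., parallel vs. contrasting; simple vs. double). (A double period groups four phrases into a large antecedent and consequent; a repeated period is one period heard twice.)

parallel double period

Four phrases in two halves: the first half (measures 60–65) ends with a half cadence, the second (mm. 66–71) with a perfect authentic cadence — a large antecedent–consequent pair, i.e. a double period.
Phrase 3 begins with the same material as phrase 1, making it parallel.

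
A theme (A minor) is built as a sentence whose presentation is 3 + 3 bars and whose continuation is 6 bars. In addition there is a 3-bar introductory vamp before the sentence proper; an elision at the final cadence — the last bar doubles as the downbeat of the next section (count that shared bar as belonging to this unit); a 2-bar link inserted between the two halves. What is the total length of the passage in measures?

Basic sentence: 3 + 3 + 6 = 12 bars.
12 (basic form) + 3 (introduction) + 2 (link) = 17.
The elision shares a bar with the next section but does not change this unit's count.

17 measures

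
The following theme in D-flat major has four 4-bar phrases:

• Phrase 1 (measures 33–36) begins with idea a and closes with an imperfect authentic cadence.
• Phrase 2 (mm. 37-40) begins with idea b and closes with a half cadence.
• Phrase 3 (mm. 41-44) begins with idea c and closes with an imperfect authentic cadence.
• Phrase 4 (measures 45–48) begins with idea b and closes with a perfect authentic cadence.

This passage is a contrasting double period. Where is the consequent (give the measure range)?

measures 41–48

In a double period the four phrases pair into a large antecedent (phrases 1–2, ending half cadence) and a large consequent (phrases 3–4, ending perfect authentic cadence). The consequent spans mm. 41–48.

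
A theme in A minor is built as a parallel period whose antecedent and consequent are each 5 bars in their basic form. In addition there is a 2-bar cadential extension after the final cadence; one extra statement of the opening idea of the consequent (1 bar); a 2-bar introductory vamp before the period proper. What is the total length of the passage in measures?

Basic parallel period: 5 + 5 = 10 bars.
10 (basic form) + 2 (cadential extension) + 1 (extra statement) + 2 (introduction) = 15.

15 measures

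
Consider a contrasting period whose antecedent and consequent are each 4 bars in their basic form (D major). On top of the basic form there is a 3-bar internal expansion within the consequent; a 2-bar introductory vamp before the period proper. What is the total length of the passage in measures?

13 measures

Basic contrasting period: 4 + 4 = 8 bars.
8 (basic form) + 3 (internal expansion) + 2 (introduction) = 13.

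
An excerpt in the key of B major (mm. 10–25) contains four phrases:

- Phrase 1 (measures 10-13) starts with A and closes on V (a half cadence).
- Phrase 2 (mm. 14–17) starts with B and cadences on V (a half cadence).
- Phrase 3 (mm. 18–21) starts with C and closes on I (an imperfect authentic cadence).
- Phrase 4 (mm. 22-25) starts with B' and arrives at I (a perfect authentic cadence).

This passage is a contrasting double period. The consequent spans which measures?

In a double period the four phrases pair into a large antecedent (phrases 1–2, ending half cadence) and a large consequent (phrases 3–4, ending perfect authentic cadence). The consequent spans measures 18–25.

measures 18–25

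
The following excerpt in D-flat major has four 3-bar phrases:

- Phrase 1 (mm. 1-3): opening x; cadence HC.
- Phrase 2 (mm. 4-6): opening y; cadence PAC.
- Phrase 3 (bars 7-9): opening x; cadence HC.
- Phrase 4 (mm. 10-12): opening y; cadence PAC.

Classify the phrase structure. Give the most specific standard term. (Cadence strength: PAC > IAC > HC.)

repeated period

The cadence pattern HC–PAC–HC–PAC is weak–strong twice, and phrases 3–4 restate phrases 1–2: a period heard twice, not a double period (which would end weakly at phrase 2).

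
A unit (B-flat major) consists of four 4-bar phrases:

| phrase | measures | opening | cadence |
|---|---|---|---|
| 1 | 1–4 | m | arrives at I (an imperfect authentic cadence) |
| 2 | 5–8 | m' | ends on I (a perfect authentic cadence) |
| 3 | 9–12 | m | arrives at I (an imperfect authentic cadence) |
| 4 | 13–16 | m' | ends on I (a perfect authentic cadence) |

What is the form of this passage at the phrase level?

repeated period

The cadence pattern IAC–PAC–IAC–PAC is weak–strong twice, and phrases 3–4 restate phrases 1–2: a period heard twice, not a double period (which would end weakly at phrase 2).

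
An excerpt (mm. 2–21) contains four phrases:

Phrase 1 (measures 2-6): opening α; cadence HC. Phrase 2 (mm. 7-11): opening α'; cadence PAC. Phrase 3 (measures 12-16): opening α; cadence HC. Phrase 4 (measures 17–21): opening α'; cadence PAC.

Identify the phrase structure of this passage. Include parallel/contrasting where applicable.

repeated period

The cadence pattern HC–PAC–HC–PAC is weak–strong twice, and phrases 3–4 restate phrases 1–2: a period heard twice, not a double period (which would end weakly at phrase 2).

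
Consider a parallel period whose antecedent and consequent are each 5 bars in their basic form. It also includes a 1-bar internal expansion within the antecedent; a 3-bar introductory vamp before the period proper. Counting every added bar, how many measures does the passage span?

Basic parallel period: 5 + 5 = 10 bars.
10 (basic form) + 1 (internal expansion) + 3 (introduction) = 14.

14 measures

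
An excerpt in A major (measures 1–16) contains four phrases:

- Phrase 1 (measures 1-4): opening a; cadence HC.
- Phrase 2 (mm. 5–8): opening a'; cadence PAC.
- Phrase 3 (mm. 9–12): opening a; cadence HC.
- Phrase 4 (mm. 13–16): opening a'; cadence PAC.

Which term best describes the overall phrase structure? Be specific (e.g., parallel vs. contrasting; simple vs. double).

repeated period

The cadence pattern HC–PAC–HC–PAC is weak–strong twice, and phrases 3–4 restate phrases 1–2: a period heard twice, not a double period (which would end weakly at phrase 2).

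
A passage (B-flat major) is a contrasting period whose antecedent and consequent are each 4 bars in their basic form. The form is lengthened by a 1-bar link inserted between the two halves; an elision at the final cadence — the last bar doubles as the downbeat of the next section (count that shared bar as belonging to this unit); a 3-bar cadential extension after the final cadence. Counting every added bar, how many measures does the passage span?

12 measures

Basic contrasting period: 4 + 4 = 8 bars.
8 (basic form) + 1 (link) + 3 (cadential extension) = 12.
The elision shares a bar with the next section but does not change this unit's count.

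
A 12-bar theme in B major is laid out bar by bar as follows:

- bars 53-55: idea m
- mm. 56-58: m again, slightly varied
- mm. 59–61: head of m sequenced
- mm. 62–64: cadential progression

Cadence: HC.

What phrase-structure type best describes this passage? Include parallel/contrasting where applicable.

Basic idea (mm. 53–55) + its repetition (measures 56-58) form the presentation; fragmentation and cadence (mm. 59–64) form the continuation — the 12-bar whole is a sentence.

sentence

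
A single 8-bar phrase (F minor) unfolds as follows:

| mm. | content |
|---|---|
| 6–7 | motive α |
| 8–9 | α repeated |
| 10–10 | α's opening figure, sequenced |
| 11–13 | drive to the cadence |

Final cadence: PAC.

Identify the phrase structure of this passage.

Basic idea (measures 6–7) + its repetition (measures 8–9) form the presentation; fragmentation and cadence (mm. 10–13) form the continuation — the 8-bar whole is a sentence.

sentence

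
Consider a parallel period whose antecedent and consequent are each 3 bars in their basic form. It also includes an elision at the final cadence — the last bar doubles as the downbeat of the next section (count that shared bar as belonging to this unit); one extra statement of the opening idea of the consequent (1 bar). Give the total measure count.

Basic parallel period: 3 + 3 = 6 bars.
6 (basic form) + 1 (extra statement) = 7.
The elision shares a bar with the next section but does not change this unit's count.

7 measures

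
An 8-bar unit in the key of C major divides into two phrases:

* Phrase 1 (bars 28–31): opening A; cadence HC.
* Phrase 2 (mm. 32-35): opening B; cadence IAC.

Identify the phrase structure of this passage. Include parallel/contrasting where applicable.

contrasting period

Phrase 1 ends with a half cadence (weaker) and phrase 2 with an imperfect authentic cadence (stronger): antecedent + consequent = a period.
The two phrases open with different material (A / B), so the period is contrasting.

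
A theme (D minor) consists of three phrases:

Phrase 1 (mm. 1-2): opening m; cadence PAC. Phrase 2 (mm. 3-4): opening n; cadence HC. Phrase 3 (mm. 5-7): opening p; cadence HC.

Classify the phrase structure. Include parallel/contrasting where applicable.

phrase group

The final phrase closes with a half cadence, which is not stronger than the preceding half cadence; the 3 phrases lack an overall antecedent–consequent design and so form a phrase group.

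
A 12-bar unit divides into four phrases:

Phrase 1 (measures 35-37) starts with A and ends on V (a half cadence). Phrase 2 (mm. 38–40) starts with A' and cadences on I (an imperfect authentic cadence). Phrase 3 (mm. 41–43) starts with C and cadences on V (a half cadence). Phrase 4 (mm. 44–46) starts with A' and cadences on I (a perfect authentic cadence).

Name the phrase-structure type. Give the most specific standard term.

Four phrases in two halves: the first half (measures 35–40) ends with an imperfect authentic cadence, the second (measures 41–46) with a perfect authentic cadence — a large antecedent–consequent pair, i.e. a double period.
Phrase 3 begins with different material from phrase 1, making it contrasting.

contrasting double period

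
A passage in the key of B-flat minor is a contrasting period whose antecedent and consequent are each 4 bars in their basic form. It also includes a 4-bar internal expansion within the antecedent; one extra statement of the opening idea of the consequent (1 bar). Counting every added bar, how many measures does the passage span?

Basic contrasting period: 4 + 4 = 8 bars.
8 (basic form) + 4 (internal expansion) + 1 (extra statement) = 13.

13 measures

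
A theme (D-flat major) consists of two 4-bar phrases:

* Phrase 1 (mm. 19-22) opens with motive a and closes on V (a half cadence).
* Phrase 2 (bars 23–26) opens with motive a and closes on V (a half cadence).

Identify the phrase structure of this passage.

Both phrases have the same opening (a) and the same cadence (half cadence): the second is a restatement, not a consequent, so this is a repeated phrase rather than a period.

repeated phrase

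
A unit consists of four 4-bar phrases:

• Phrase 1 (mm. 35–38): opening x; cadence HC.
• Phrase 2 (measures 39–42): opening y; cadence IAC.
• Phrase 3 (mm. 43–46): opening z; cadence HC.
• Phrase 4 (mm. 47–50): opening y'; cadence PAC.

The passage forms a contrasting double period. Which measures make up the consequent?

measures 43–50

In a double period the first pair of phrases (ending imperfect authentic cadence) is the large antecedent and the second pair (ending perfect authentic cadence) is the large consequent; the consequent is measures 43–50.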